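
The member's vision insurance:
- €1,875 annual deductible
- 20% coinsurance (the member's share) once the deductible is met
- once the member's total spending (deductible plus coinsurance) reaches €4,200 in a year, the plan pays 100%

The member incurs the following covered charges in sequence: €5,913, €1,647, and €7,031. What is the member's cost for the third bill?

€1,188

Bill 1, €5,913: €1,875 finishes the deductible; €4,038 goes to coinsurance; 20% of €4,038 = €807.60. Member pays €2,682.60; OOP now €2,682.60.
Bill 2, €1,647: deductible met; 20% of €1,647 = €329.40. Member owes €329.40 (running OOP €3,012).
Bill 3, €7,031: 20% coinsurance on €7,031 = €1,406.20. OOP would hit €4,418.20 > €4,200, so the cap limits the member to €4,200 − €3,012 = €1,188.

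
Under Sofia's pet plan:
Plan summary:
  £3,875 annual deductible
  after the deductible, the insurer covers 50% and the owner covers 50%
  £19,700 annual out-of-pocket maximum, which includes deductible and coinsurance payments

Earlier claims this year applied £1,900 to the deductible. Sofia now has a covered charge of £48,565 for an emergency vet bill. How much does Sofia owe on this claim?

£17,800

Remaining deductible: £3,875 − £1,900 = £1,975.
The remaining £46,590 (= £48,565 − £1,975) moves to coinsurance.
Owner's 50% share of £46,590 is £23,295.
That puts the owner's cost at £1,975 + £23,295 = £25,270 before any cap.
That would bring total out-of-pocket to £27,170, past the £19,700 cap. The owner is capped at £19,700 − £1,900 = £17,800 on this claim.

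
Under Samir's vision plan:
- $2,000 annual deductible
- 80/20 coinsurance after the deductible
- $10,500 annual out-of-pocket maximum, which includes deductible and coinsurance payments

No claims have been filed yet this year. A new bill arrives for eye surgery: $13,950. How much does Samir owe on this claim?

$4,390

Nothing has been paid toward the $2,000 deductible, so the first $2,000 of this charge is applied there.
That leaves $13,950 − $2,000 = $11,950 for coinsurance.
20% of $11,950 = $2,390 falls to the member.
Member responsibility before any cap: $2,000 + $2,390 = $4,390.
Year-to-date out-of-pocket becomes $0 + $4,390 = $4,390, still under the $10,500 maximum, so no cap applies.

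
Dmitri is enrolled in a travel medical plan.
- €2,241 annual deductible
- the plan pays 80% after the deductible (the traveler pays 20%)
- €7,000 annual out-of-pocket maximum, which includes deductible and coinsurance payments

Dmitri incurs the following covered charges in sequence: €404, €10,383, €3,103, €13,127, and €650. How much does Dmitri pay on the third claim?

Claim 1 — €404: fully absorbed by the deductible. Traveler pays €404; OOP now €404.
Claim 2 — €10,383: €1,837 finishes the deductible; €8,546 goes to coinsurance; coinsurance €8,546 × 20% = €1,709.20. Traveler pays €3,546.20; OOP now €3,950.20.
Claim 3 — €3,103: deductible already satisfied, so traveler's share is 20% × €3,103 = €620.60. Traveler owes €620.60 (running OOP €4,570.80).

€620.60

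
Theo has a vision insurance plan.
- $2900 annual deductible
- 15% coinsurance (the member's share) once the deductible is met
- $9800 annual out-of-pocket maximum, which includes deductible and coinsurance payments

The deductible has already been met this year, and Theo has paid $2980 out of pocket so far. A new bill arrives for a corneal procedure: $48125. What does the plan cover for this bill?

The deductible is already satisfied, so the full bill goes to coinsurance.
Coinsurance: $48125 × 15% = $7218.75.
Adding $7218.75 to the $2980 already spent would give $10198.75, which exceeds the $9800 cap; the member pays just $9800 − $2980 = $6820.
The plan picks up $48125 − $6820 = $41305.

$41305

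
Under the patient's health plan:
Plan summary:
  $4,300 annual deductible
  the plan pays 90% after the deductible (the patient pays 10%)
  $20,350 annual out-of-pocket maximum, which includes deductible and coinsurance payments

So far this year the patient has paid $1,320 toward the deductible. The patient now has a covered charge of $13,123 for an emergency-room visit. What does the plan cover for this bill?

Deductible still to meet: $4,300 − $1,320 = $2,980.
That leaves $13,123 − $2,980 = $10,143 for coinsurance.
Coinsurance: $10,143 × 10% = $1,014.30.
That puts the patient's cost at $2,980 + $1,014.30 = $3,994.30 before any cap.
Cumulative spending $1,320 + $3,994.30 = $5,314.30 stays under the $20,350 maximum.
The insurer covers the remainder: $13,123 − $3,994.30 = $9,128.70.

$9,128.70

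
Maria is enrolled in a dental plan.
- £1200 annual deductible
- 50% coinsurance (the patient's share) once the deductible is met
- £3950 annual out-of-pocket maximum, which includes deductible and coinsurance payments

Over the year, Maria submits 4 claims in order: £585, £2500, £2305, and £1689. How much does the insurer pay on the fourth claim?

Claim 1 (£585): fully absorbed by the deductible. Cost to patient: £585. OOP to date £585. Plan pays £585 − £585 = £0.
Claim 2 (£2500): £615 finishes the deductible; £1885 goes to coinsurance; patient's 50% is £942.50. Cost to patient: £1557.50. OOP to date £2142.50. Insurer: £2500 − £1557.50 = £942.50.
Claim 3 (£2305): deductible already satisfied, so patient's share is 50% × £2305 = £1152.50. Patient owes £1152.50 (running OOP £3295). Insurer: £2305 − £1152.50 = £1152.50.
Claim 4 (£1689): deductible met; 50% of £1689 = £844.50. That would push OOP to £4139.50, over the £3950 cap, so patient pays £3950 − £3295 = £655. Insurer: £1689 − £655 = £1034.

£1034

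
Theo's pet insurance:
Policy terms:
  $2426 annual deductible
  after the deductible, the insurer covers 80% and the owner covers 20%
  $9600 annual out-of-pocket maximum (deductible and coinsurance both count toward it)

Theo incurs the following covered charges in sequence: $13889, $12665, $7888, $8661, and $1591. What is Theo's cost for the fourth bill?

Claim 1 ($13889): $2426 finishes the deductible; $11463 goes to coinsurance; coinsurance $11463 × 20% = $2292.60. Owner pays $4718.60; OOP now $4718.60.
Claim 2 ($12665): deductible met; 20% of $12665 = $2533. Cost to owner: $2533. OOP to date $7251.60.
Claim 3 ($7888): deductible met; 20% of $7888 = $1577.60. Owner owes $1577.60 (running OOP $8829.20).
Claim 4 ($8661): deductible already satisfied, so owner's share is 20% × $8661 = $1732.20. OOP would hit $10561.40 > $9600, so the cap limits the owner to $9600 − $8829.20 = $770.80.

$770.80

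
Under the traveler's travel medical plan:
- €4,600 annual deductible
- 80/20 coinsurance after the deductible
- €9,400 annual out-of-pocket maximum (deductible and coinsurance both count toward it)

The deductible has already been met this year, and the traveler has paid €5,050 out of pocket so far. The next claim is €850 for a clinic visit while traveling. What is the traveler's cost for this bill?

€170

The deductible is already satisfied, so the full bill goes to coinsurance.
Traveler's 20% share of €850 is €170.
Cumulative spending €5,050 + €170 = €5,220 stays under the €9,400 maximum.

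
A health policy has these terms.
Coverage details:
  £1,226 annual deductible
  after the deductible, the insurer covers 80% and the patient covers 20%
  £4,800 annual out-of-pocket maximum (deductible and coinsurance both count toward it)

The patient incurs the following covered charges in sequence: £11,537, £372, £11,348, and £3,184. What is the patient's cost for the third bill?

Claim 1 — £11,537: £1,226 to deductible, leaving £10,311; patient's 20% is £2,062.20. Patient pays £3,288.20; OOP now £3,288.20.
Claim 2 — £372: deductible already satisfied, so patient's share is 20% × £372 = £74.40. Patient pays £74.40; OOP now £3,362.60.
Claim 3 — £11,348: 20% coinsurance on £11,348 = £2,269.60. OOP would hit £5,632.20 > £4,800, so the cap limits the patient to £4,800 − £3,362.60 = £1,437.40.

£1,437.40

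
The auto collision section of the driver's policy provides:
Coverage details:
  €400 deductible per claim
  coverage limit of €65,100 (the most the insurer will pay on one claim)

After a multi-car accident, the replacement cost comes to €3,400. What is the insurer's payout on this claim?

€3,000

Subtract the deductible: €3,400 − €400 = €3,000.
€3,000 is within the €65,100 limit, so the insurer pays €3,000.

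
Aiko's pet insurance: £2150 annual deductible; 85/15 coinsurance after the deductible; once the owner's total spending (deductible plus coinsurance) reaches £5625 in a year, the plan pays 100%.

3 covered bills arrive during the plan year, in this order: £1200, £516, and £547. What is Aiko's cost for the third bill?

Bill 1, £1200: fully absorbed by the deductible. Cost to owner: £1200. OOP to date £1200.
Bill 2, £516: fully absorbed by the deductible. Owner pays £516; OOP now £1716.
Bill 3, £547: £434 finishes the deductible; £113 goes to coinsurance; coinsurance £113 × 15% = £16.95. Cost to owner: £450.95. OOP to date £2166.95.

£450.95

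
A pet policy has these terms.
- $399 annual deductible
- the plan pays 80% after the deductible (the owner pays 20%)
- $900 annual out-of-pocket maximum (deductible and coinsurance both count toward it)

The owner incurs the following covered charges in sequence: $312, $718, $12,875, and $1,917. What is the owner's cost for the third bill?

#1 ($312): all of it applies to the deductible. Owner pays $312; OOP now $312.
#2 ($718): $87 finishes the deductible; $631 goes to coinsurance; owner's 20% is $126.20. Owner pays $213.20; OOP now $525.20.
#3 ($12,875): 20% coinsurance on $12,875 = $2,575. OOP would hit $3,100.20 > $900, so the cap limits the owner to $900 − $525.20 = $374.80.

$374.80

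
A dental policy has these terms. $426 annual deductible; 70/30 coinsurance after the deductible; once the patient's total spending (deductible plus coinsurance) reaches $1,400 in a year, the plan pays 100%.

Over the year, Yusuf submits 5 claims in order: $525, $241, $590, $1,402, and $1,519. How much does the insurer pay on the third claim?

Bill 1, $525: deductible takes $426, $99 remains; 30% of $99 = $29.70. Patient owes $455.70 (running OOP $455.70). Insurer: $525 − $455.70 = $69.30.
Bill 2, $241: deductible met; 30% of $241 = $72.30. Cost to patient: $72.30. OOP to date $528. Insurer: $241 − $72.30 = $168.70.
Bill 3, $590: deductible met; 30% of $590 = $177. Cost to patient: $177. OOP to date $705. Plan pays $590 − $177 = $413.

$413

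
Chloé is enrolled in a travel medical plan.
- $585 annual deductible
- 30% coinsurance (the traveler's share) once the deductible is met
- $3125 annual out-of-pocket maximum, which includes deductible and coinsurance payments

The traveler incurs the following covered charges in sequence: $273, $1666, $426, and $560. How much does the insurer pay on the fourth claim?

Claim 1 ($273): fully absorbed by the deductible. Cost to traveler: $273. OOP to date $273. Plan pays $273 − $273 = $0.
Claim 2 ($1666): $312 to deductible, leaving $1354; 30% of $1354 = $406.20. Traveler owes $718.20 (running OOP $991.20). Insurer: $1666 − $718.20 = $947.80.
Claim 3 ($426): 30% coinsurance on $426 = $127.80. Cost to traveler: $127.80. OOP to date $1119. Insurer: $426 − $127.80 = $298.20.
Claim 4 ($560): deductible already satisfied, so traveler's share is 30% × $560 = $168. Traveler owes $168 (running OOP $1287). Plan pays $560 − $168 = $392.

$392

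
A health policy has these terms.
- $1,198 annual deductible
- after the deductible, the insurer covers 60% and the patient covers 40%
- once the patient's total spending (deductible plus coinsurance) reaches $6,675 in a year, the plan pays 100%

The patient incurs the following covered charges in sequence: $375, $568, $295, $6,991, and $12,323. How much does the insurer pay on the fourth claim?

$4,194.60

Claim 1 — $375: fully absorbed by the deductible. Patient owes $375 (running OOP $375). Insurer: $375 − $375 = $0.
Claim 2 — $568: all of it applies to the deductible. Patient owes $568 (running OOP $943). Insurer: $568 − $568 = $0.
Claim 3 — $295: deductible takes $255, $40 remains; 40% of $40 = $16. Cost to patient: $271. OOP to date $1,214. Insurer: $295 − $271 = $24.
Claim 4 — $6,991: 40% coinsurance on $6,991 = $2,796.40. Patient owes $2,796.40 (running OOP $4,010.40). Plan pays $6,991 − $2,796.40 = $4,194.60.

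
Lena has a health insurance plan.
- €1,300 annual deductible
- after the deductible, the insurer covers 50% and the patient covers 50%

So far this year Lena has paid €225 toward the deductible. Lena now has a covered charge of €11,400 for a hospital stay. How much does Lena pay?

€225 of the €1,300 deductible is already met, leaving €1,075.
The remaining €10,325 (= €11,400 − €1,075) moves to coinsurance.
50% of €10,325 = €5,162.50 falls to the patient.
Patient responsibility: €1,075 + €5,162.50 = €6,237.50.

€6,237.50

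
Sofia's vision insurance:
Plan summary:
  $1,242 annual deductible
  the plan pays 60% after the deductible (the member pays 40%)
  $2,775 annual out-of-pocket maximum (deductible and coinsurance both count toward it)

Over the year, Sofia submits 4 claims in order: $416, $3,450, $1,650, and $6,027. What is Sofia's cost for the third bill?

$483.40

#1 ($416): fully absorbed by the deductible. Member pays $416; OOP now $416.
#2 ($3,450): $826 to deductible, leaving $2,624; member's 40% is $1,049.60. Cost to member: $1,875.60. OOP to date $2,291.60.
#3 ($1,650): deductible already satisfied, so member's share is 40% × $1,650 = $660. OOP would hit $2,951.60 > $2,775, so the cap limits the member to $2,775 − $2,291.60 = $483.40.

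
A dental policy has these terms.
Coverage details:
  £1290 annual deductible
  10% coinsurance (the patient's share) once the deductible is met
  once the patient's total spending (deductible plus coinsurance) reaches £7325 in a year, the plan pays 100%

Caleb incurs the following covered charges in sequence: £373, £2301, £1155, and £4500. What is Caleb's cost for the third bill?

Bill 1, £373: fully absorbed by the deductible. Patient pays £373; OOP now £373.
Bill 2, £2301: deductible takes £917, £1384 remains; coinsurance £1384 × 10% = £138.40. Patient owes £1055.40 (running OOP £1428.40).
Bill 3, £1155: deductible met; 10% of £1155 = £115.50. Cost to patient: £115.50. OOP to date £1543.90.

£115.50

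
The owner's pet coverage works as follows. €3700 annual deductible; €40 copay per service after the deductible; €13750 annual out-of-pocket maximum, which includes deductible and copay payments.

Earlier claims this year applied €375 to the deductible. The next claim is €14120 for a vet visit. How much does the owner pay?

€375 of the €3700 deductible is already met, leaving €3325.
The remaining €10795 (= €14120 − €3325) moves to the copay.
Copay on this service: €40.
Owner responsibility before any cap: €3325 + €40 = €3365.
Total out-of-pocket so far would be €375 + €3365 = €3740, below the €13750 cap — no reduction.

€3365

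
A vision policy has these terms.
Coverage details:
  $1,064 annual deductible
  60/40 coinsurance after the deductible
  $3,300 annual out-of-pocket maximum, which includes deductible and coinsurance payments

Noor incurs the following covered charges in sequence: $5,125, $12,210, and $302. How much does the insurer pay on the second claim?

Bill 1, $5,125: deductible takes $1,064, $4,061 remains; 40% of $4,061 = $1,624.40. Member owes $2,688.40 (running OOP $2,688.40). Plan pays $5,125 − $2,688.40 = $2,436.60.
Bill 2, $12,210: deductible already satisfied, so member's share is 40% × $12,210 = $4,884. Adding that to $2,688.40 gives $7,572.40, past the $3,300 cap; member pays only $3,300 − $2,688.40 = $611.60. Plan pays $12,210 − $611.60 = $11,598.40.

$11,598.40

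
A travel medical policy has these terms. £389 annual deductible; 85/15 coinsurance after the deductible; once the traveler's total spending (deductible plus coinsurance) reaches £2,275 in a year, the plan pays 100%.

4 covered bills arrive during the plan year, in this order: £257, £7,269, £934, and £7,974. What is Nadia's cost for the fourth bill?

Claim 1 (£257): all of it applies to the deductible. Traveler pays £257; OOP now £257.
Claim 2 (£7,269): £132 finishes the deductible; £7,137 goes to coinsurance; coinsurance £7,137 × 15% = £1,070.55. Traveler pays £1,202.55; OOP now £1,459.55.
Claim 3 (£934): deductible already satisfied, so traveler's share is 15% × £934 = £140.10. Traveler pays £140.10; OOP now £1,599.65.
Claim 4 (£7,974): deductible already satisfied, so traveler's share is 15% × £7,974 = £1,196.10. OOP would hit £2,795.75 > £2,275, so the cap limits the traveler to £2,275 − £1,599.65 = £675.35.

£675.35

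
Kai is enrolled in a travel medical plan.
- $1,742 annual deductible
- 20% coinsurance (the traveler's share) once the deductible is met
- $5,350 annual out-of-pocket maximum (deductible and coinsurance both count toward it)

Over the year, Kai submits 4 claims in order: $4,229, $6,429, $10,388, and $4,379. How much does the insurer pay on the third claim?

$8,563.20

Bill 1, $4,229: deductible takes $1,742, $2,487 remains; coinsurance $2,487 × 20% = $497.40. Cost to traveler: $2,239.40. OOP to date $2,239.40. Insurer: $4,229 − $2,239.40 = $1,989.60.
Bill 2, $6,429: 20% coinsurance on $6,429 = $1,285.80. Traveler owes $1,285.80 (running OOP $3,525.20). Insurer: $6,429 − $1,285.80 = $5,143.20.
Bill 3, $10,388: deductible met; 20% of $10,388 = $2,077.60. Adding that to $3,525.20 gives $5,602.80, past the $5,350 cap; traveler pays only $5,350 − $3,525.20 = $1,824.80. Plan pays $10,388 − $1,824.80 = $8,563.20.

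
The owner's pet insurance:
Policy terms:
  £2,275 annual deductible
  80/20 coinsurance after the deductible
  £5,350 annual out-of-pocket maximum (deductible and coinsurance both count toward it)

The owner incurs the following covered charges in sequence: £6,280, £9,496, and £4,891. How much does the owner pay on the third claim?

Claim 1 (£6,280): £2,275 finishes the deductible; £4,005 goes to coinsurance; owner's 20% is £801. Owner owes £3,076 (running OOP £3,076).
Claim 2 (£9,496): deductible met; 20% of £9,496 = £1,899.20. Owner owes £1,899.20 (running OOP £4,975.20).
Claim 3 (£4,891): 20% coinsurance on £4,891 = £978.20. OOP would hit £5,953.40 > £5,350, so the cap limits the owner to £5,350 − £4,975.20 = £374.80.

£374.80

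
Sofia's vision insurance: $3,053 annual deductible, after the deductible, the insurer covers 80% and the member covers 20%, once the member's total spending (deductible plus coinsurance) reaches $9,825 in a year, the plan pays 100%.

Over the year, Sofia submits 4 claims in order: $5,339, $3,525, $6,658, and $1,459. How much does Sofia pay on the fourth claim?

$291.80

#1 ($5,339): $3,053 to deductible, leaving $2,286; member's 20% is $457.20. Member owes $3,510.20 (running OOP $3,510.20).
#2 ($3,525): 20% coinsurance on $3,525 = $705. Cost to member: $705. OOP to date $4,215.20.
#3 ($6,658): deductible met; 20% of $6,658 = $1,331.60. Member pays $1,331.60; OOP now $5,546.80.
#4 ($1,459): deductible already satisfied, so member's share is 20% × $1,459 = $291.80. Member pays $291.80; OOP now $5,838.60.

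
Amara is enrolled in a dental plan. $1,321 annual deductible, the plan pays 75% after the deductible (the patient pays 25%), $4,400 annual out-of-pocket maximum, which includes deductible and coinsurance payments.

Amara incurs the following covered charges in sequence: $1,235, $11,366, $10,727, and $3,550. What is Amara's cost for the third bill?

#1 ($1,235): entire amount goes to the deductible. Cost to patient: $1,235. OOP to date $1,235.
#2 ($11,366): deductible takes $86, $11,280 remains; patient's 25% is $2,820. Patient owes $2,906 (running OOP $4,141).
#3 ($10,727): deductible already satisfied, so patient's share is 25% × $10,727 = $2,681.75. Adding that to $4,141 gives $6,822.75, past the $4,400 cap; patient pays only $4,400 − $4,141 = $259.

$259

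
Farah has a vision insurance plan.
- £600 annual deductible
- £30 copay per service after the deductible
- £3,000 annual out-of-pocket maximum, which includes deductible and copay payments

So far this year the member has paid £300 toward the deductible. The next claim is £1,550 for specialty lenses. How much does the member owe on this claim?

£330

Deductible still to meet: £600 − £300 = £300.
That leaves £1,550 − £300 = £1,250 for the copay.
Copay on this service: £30.
Member responsibility before any cap: £300 + £30 = £330.
Cumulative spending £300 + £330 = £630 stays under the £3,000 maximum.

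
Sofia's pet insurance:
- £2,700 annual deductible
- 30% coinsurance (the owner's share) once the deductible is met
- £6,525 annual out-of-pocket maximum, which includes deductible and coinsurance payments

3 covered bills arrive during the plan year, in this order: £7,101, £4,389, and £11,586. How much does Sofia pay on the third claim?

£1,188

#1 (£7,101): £2,700 to deductible, leaving £4,401; coinsurance £4,401 × 30% = £1,320.30. Cost to owner: £4,020.30. OOP to date £4,020.30.
#2 (£4,389): deductible met; 30% of £4,389 = £1,316.70. Owner owes £1,316.70 (running OOP £5,337).
#3 (£11,586): deductible already satisfied, so owner's share is 30% × £11,586 = £3,475.80. That would push OOP to £8,812.80, over the £6,525 cap, so owner pays £6,525 − £5,337 = £1,188.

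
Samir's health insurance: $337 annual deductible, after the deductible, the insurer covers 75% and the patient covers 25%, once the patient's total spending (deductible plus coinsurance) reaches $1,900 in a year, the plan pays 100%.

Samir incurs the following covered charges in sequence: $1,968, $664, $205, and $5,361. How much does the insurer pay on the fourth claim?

Bill 1, $1,968: $337 finishes the deductible; $1,631 goes to coinsurance; coinsurance $1,631 × 25% = $407.75. Cost to patient: $744.75. OOP to date $744.75. Plan pays $1,968 − $744.75 = $1,223.25.
Bill 2, $664: deductible already satisfied, so patient's share is 25% × $664 = $166. Cost to patient: $166. OOP to date $910.75. Plan pays $664 − $166 = $498.
Bill 3, $205: 25% coinsurance on $205 = $51.25. Cost to patient: $51.25. OOP to date $962. Plan pays $205 − $51.25 = $153.75.
Bill 4, $5,361: 25% coinsurance on $5,361 = $1,340.25. OOP would hit $2,302.25 > $1,900, so the cap limits the patient to $1,900 − $962 = $938. Insurer: $5,361 − $938 = $4,423.

$4,423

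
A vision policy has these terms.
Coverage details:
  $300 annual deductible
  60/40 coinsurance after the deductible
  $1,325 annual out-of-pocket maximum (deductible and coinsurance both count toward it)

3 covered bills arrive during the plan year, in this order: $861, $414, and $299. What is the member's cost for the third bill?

Claim 1 — $861: deductible takes $300, $561 remains; member's 40% is $224.40. Cost to member: $524.40. OOP to date $524.40.
Claim 2 — $414: deductible already satisfied, so member's share is 40% × $414 = $165.60. Member owes $165.60 (running OOP $690).
Claim 3 — $299: deductible met; 40% of $299 = $119.60. Member owes $119.60 (running OOP $809.60).

$119.60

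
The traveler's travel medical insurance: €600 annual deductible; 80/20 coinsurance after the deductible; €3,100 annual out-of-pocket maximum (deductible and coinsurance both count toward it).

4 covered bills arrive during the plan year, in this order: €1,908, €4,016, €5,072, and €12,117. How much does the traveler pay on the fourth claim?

€420.80

Claim 1 (€1,908): €600 finishes the deductible; €1,308 goes to coinsurance; coinsurance €1,308 × 20% = €261.60. Traveler pays €861.60; OOP now €861.60.
Claim 2 (€4,016): 20% coinsurance on €4,016 = €803.20. Traveler owes €803.20 (running OOP €1,664.80).
Claim 3 (€5,072): 20% coinsurance on €5,072 = €1,014.40. Cost to traveler: €1,014.40. OOP to date €2,679.20.
Claim 4 (€12,117): deductible already satisfied, so traveler's share is 20% × €12,117 = €2,423.40. Adding that to €2,679.20 gives €5,102.60, past the €3,100 cap; traveler pays only €3,100 − €2,679.20 = €420.80.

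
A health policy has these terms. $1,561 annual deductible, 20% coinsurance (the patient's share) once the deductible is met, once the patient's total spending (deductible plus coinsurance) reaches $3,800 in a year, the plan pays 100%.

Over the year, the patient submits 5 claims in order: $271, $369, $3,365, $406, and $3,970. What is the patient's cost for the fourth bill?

$81.20

Bill 1, $271: fully absorbed by the deductible. Patient owes $271 (running OOP $271).
Bill 2, $369: all of it applies to the deductible. Patient owes $369 (running OOP $640).
Bill 3, $3,365: $921 finishes the deductible; $2,444 goes to coinsurance; patient's 20% is $488.80. Patient owes $1,409.80 (running OOP $2,049.80).
Bill 4, $406: deductible already satisfied, so patient's share is 20% × $406 = $81.20. Patient owes $81.20 (running OOP $2,131).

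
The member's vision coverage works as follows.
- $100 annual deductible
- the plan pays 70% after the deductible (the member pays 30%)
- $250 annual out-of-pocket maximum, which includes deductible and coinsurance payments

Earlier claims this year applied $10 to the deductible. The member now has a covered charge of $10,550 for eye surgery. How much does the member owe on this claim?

$240

Remaining deductible: $100 − $10 = $90.
That leaves $10,550 − $90 = $10,460 for coinsurance.
Member's 30% share of $10,460 is $3,138.
Member responsibility before any cap: $90 + $3,138 = $3,228.
Year-to-date out-of-pocket would reach $10 + $3,228 = $3,238, above the $250 maximum, so the member pays only $250 − $10 = $240.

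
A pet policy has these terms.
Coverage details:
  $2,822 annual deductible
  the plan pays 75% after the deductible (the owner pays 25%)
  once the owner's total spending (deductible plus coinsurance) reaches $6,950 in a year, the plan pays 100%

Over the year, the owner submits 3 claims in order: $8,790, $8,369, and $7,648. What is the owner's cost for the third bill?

$543.75

Claim 1 ($8,790): deductible takes $2,822, $5,968 remains; owner's 25% is $1,492. Owner owes $4,314 (running OOP $4,314).
Claim 2 ($8,369): deductible already satisfied, so owner's share is 25% × $8,369 = $2,092.25. Owner owes $2,092.25 (running OOP $6,406.25).
Claim 3 ($7,648): deductible already satisfied, so owner's share is 25% × $7,648 = $1,912. Adding that to $6,406.25 gives $8,318.25, past the $6,950 cap; owner pays only $6,950 − $6,406.25 = $543.75.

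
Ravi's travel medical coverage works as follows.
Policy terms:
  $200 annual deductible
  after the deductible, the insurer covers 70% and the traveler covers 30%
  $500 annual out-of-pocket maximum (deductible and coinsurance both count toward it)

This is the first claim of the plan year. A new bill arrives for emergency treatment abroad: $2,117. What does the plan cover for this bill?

$1,617

The full $200 deductible is still open; $200 of this bill applies to it.
That leaves $2,117 − $200 = $1,917 for coinsurance.
Coinsurance: $1,917 × 30% = $575.10.
That puts the traveler's cost at $200 + $575.10 = $775.10 before any cap.
Year-to-date out-of-pocket would reach $0 + $775.10 = $775.10, above the $500 maximum, so the traveler pays only $500 − $0 = $500.
The insurer covers the remainder: $2,117 − $500 = $1,617.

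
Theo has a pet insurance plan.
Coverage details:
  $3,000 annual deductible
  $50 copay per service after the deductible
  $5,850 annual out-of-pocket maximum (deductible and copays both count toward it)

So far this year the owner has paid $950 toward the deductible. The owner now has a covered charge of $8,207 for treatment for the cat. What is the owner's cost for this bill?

$2,100

Deductible still to meet: $3,000 − $950 = $2,050.
The remaining $6,157 (= $8,207 − $2,050) moves to the copay.
Copay on this service: $50.
So the owner owes $2,050 + $50 = $2,100 before any cap.
Cumulative spending $950 + $2,100 = $3,050 stays under the $5,850 maximum.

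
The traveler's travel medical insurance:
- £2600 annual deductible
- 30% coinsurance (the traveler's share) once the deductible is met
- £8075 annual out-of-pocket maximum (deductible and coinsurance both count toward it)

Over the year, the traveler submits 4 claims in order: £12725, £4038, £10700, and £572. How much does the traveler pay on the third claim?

£1226.10

Claim 1 (£12725): £2600 to deductible, leaving £10125; traveler's 30% is £3037.50. Traveler owes £5637.50 (running OOP £5637.50).
Claim 2 (£4038): deductible met; 30% of £4038 = £1211.40. Traveler pays £1211.40; OOP now £6848.90.
Claim 3 (£10700): 30% coinsurance on £10700 = £3210. OOP would hit £10058.90 > £8075, so the cap limits the traveler to £8075 − £6848.90 = £1226.10.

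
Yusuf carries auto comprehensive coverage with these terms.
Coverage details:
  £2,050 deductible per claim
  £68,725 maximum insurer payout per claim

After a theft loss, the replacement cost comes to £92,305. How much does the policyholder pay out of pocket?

Subtract the deductible: £92,305 − £2,050 = £90,255.
£90,255 exceeds the £68,725 limit, so the insurer pays the limit: £68,725.
The policyholder bears the rest of the original loss: £92,305 − £68,725 = £23,580.

£23,580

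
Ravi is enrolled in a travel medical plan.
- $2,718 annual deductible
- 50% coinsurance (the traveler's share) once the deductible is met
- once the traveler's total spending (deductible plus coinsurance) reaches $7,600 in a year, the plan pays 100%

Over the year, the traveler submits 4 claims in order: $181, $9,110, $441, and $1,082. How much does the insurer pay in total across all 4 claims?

Claim 1 — $181: all of it applies to the deductible. Traveler pays $181; OOP now $181. Insurer: $181 − $181 = $0.
Claim 2 — $9,110: $2,537 finishes the deductible; $6,573 goes to coinsurance; 50% of $6,573 = $3,286.50. Cost to traveler: $5,823.50. OOP to date $6,004.50. Insurer: $9,110 − $5,823.50 = $3,286.50.
Claim 3 — $441: deductible met; 50% of $441 = $220.50. Traveler owes $220.50 (running OOP $6,225). Plan pays $441 − $220.50 = $220.50.
Claim 4 — $1,082: deductible met; 50% of $1,082 = $541. Traveler owes $541 (running OOP $6,766). Plan pays $1,082 − $541 = $541.
Insurer total: $0 + $3,286.50 + $220.50 + $541 = $4,048.

$4,048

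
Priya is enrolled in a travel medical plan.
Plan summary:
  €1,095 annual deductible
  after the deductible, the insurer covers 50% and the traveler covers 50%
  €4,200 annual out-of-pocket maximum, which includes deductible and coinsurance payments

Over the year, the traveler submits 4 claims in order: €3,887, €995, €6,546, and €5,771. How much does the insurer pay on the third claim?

€5,334.50

Claim 1 — €3,887: €1,095 to deductible, leaving €2,792; 50% of €2,792 = €1,396. Traveler pays €2,491; OOP now €2,491. Plan pays €3,887 − €2,491 = €1,396.
Claim 2 — €995: deductible met; 50% of €995 = €497.50. Traveler pays €497.50; OOP now €2,988.50. Insurer: €995 − €497.50 = €497.50.
Claim 3 — €6,546: deductible met; 50% of €6,546 = €3,273. OOP would hit €6,261.50 > €4,200, so the cap limits the traveler to €4,200 − €2,988.50 = €1,211.50. Plan pays €6,546 − €1,211.50 = €5,334.50.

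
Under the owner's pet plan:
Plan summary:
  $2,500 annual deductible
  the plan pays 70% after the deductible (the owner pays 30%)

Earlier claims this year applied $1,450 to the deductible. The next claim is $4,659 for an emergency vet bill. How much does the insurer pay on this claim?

$2,526.30

$1,450 of the $2,500 deductible is already met, leaving $1,050.
The remaining $3,609 (= $4,659 − $1,050) moves to coinsurance.
Owner's 30% share of $3,609 is $1,082.70.
That puts the owner's cost at $1,050 + $1,082.70 = $2,132.70.
The insurer covers the remainder: $4,659 − $2,132.70 = $2,526.30.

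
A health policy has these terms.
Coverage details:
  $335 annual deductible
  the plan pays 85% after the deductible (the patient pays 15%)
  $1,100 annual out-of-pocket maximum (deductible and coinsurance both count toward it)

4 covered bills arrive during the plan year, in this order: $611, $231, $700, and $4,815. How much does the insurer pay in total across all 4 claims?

Claim 1 — $611: deductible takes $335, $276 remains; coinsurance $276 × 15% = $41.40. Cost to patient: $376.40. OOP to date $376.40. Plan pays $611 − $376.40 = $234.60.
Claim 2 — $231: deductible met; 15% of $231 = $34.65. Cost to patient: $34.65. OOP to date $411.05. Insurer: $231 − $34.65 = $196.35.
Claim 3 — $700: deductible already satisfied, so patient's share is 15% × $700 = $105. Patient pays $105; OOP now $516.05. Insurer: $700 − $105 = $595.
Claim 4 — $4,815: deductible met; 15% of $4,815 = $722.25. OOP would hit $1,238.30 > $1,100, so the cap limits the patient to $1,100 − $516.05 = $583.95. Insurer: $4,815 − $583.95 = $4,231.05.
Insurer total = bills − patient's total = $6,357 − $1,100 = $5,257.

$5,257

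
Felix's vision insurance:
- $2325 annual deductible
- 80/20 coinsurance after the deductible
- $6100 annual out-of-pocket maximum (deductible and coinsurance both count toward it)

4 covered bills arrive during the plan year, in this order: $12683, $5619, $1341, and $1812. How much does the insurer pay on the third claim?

$1072.80

#1 ($12683): $2325 finishes the deductible; $10358 goes to coinsurance; 20% of $10358 = $2071.60. Member pays $4396.60; OOP now $4396.60. Plan pays $12683 − $4396.60 = $8286.40.
#2 ($5619): 20% coinsurance on $5619 = $1123.80. Cost to member: $1123.80. OOP to date $5520.40. Plan pays $5619 − $1123.80 = $4495.20.
#3 ($1341): deductible already satisfied, so member's share is 20% × $1341 = $268.20. Member pays $268.20; OOP now $5788.60. Insurer: $1341 − $268.20 = $1072.80.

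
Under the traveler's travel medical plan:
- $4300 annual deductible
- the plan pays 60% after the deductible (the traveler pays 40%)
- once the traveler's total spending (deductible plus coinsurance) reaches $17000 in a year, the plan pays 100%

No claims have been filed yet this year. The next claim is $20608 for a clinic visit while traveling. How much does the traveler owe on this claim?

$10823.20

Nothing has been paid toward the $4300 deductible, so the first $4300 of this charge is applied there.
That leaves $20608 − $4300 = $16308 for coinsurance.
Coinsurance: $16308 × 40% = $6523.20.
That puts the traveler's cost at $4300 + $6523.20 = $10823.20 before any cap.
Year-to-date out-of-pocket becomes $0 + $10823.20 = $10823.20, still under the $17000 maximum, so no cap applies.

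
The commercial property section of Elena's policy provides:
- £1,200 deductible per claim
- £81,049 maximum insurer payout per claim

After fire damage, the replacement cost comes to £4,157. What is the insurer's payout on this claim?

Less the £1,200 deductible: £4,157 − £1,200 = £2,957.
£2,957 is within the £81,049 limit, so the insurer pays £2,957.

£2,957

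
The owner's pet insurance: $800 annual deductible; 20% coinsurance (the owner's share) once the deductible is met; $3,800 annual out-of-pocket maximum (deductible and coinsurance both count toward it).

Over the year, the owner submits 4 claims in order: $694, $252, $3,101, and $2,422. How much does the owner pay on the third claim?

#1 ($694): entire amount goes to the deductible. Owner owes $694 (running OOP $694).
#2 ($252): deductible takes $106, $146 remains; coinsurance $146 × 20% = $29.20. Owner owes $135.20 (running OOP $829.20).
#3 ($3,101): deductible met; 20% of $3,101 = $620.20. Owner owes $620.20 (running OOP $1,449.40).

$620.20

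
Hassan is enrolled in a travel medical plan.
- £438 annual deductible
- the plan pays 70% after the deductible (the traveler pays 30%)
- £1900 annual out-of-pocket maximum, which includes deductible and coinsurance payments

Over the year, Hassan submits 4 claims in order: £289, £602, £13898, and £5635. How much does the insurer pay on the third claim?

£12571.90

Claim 1 (£289): entire amount goes to the deductible. Traveler owes £289 (running OOP £289). Insurer: £289 − £289 = £0.
Claim 2 (£602): deductible takes £149, £453 remains; 30% of £453 = £135.90. Traveler pays £284.90; OOP now £573.90. Insurer: £602 − £284.90 = £317.10.
Claim 3 (£13898): deductible already satisfied, so traveler's share is 30% × £13898 = £4169.40. That would push OOP to £4743.30, over the £1900 cap, so traveler pays £1900 − £573.90 = £1326.10. Insurer: £13898 − £1326.10 = £12571.90.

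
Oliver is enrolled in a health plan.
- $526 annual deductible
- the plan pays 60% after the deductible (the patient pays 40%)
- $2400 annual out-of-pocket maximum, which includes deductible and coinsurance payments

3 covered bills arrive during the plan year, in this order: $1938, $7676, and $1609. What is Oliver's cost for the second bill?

$1309.20

#1 ($1938): $526 finishes the deductible; $1412 goes to coinsurance; 40% of $1412 = $564.80. Patient owes $1090.80 (running OOP $1090.80).
#2 ($7676): deductible met; 40% of $7676 = $3070.40. Adding that to $1090.80 gives $4161.20, past the $2400 cap; patient pays only $2400 − $1090.80 = $1309.20.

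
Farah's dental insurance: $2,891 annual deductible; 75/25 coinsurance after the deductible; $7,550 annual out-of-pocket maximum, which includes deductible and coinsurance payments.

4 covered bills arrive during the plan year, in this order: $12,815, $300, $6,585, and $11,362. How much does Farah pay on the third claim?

Claim 1 ($12,815): deductible takes $2,891, $9,924 remains; coinsurance $9,924 × 25% = $2,481. Cost to patient: $5,372. OOP to date $5,372.
Claim 2 ($300): deductible met; 25% of $300 = $75. Patient owes $75 (running OOP $5,447).
Claim 3 ($6,585): 25% coinsurance on $6,585 = $1,646.25. Patient pays $1,646.25; OOP now $7,093.25.

$1,646.25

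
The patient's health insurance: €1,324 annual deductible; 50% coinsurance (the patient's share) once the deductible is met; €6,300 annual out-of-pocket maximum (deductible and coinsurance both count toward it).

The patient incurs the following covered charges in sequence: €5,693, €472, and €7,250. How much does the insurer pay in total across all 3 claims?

€7,115

#1 (€5,693): deductible takes €1,324, €4,369 remains; 50% of €4,369 = €2,184.50. Patient pays €3,508.50; OOP now €3,508.50. Insurer: €5,693 − €3,508.50 = €2,184.50.
#2 (€472): deductible met; 50% of €472 = €236. Cost to patient: €236. OOP to date €3,744.50. Insurer: €472 − €236 = €236.
#3 (€7,250): 50% coinsurance on €7,250 = €3,625. That would push OOP to €7,369.50, over the €6,300 cap, so patient pays €6,300 − €3,744.50 = €2,555.50. Insurer: €7,250 − €2,555.50 = €4,694.50.
Insurer total: €2,184.50 + €236 + €4,694.50 = €7,115.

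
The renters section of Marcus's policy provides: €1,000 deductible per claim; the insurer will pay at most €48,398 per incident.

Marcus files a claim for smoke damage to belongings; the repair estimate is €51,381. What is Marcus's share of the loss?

Subtract the deductible: €51,381 − €1,000 = €50,381.
Since €50,381 > €48,398, the payout is capped at €48,398.
The tenant bears the rest of the original loss: €51,381 − €48,398 = €2,983.

€2,983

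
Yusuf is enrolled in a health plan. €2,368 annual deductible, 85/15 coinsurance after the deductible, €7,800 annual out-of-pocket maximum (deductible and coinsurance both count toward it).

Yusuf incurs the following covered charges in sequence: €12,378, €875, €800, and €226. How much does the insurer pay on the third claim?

Bill 1, €12,378: €2,368 to deductible, leaving €10,010; 15% of €10,010 = €1,501.50. Patient pays €3,869.50; OOP now €3,869.50. Plan pays €12,378 − €3,869.50 = €8,508.50.
Bill 2, €875: deductible met; 15% of €875 = €131.25. Patient pays €131.25; OOP now €4,000.75. Insurer: €875 − €131.25 = €743.75.
Bill 3, €800: deductible met; 15% of €800 = €120. Patient owes €120 (running OOP €4,120.75). Plan pays €800 − €120 = €680.

€680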